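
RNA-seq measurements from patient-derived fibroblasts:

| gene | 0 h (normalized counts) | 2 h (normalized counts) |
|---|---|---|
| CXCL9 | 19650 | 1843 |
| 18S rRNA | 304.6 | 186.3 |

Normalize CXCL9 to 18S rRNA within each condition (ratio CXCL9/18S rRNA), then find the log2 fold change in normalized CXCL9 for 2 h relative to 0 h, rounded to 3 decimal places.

-2.705

CXCL9/18S rRNA (0 h) = 19650 / 304.6 = 64.511
CXCL9/18S rRNA (2 h) = 1843 / 186.3 = 9.8926
Fold change = 9.8926 / 64.511 = 0.1533
log2(0.1533) = -2.7051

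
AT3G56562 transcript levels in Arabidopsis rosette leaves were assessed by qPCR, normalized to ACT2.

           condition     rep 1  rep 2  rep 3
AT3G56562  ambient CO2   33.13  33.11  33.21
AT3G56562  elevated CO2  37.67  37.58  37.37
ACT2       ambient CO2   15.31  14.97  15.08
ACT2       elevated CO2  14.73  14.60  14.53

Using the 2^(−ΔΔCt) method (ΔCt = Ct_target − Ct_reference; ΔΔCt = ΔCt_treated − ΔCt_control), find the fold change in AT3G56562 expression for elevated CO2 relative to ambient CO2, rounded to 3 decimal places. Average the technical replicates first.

Mean Ct: AT3G56562 ambient CO2 33.150; AT3G56562 elevated CO2 37.540; ACT2 ambient CO2 15.120; ACT2 elevated CO2 14.620
ΔCt(ambient CO2) = 33.150 − 15.120 = 18.030
ΔCt(elevated CO2) = 37.540 − 14.620 = 22.920
ΔΔCt = 22.920 − 18.030 = 4.890
Fold change = 2^(−4.890) = 0.0337

0.034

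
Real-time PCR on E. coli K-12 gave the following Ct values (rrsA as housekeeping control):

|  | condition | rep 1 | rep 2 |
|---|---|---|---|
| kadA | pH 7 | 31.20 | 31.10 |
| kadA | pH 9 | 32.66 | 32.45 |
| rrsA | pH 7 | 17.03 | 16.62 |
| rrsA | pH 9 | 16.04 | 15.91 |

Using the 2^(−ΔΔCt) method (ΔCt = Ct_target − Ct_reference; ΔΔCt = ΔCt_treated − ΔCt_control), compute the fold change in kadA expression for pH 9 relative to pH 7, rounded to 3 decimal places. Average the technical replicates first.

0.209

Mean Ct: kadA pH 7 31.150; kadA pH 9 32.555; rrsA pH 7 16.825; rrsA pH 9 15.975
ΔCt(pH 7) = 31.150 − 16.825 = 14.325
ΔCt(pH 9) = 32.555 − 15.975 = 16.580
ΔΔCt = 16.580 − 14.325 = 2.255
Fold change = 2^(−2.255) = 0.2095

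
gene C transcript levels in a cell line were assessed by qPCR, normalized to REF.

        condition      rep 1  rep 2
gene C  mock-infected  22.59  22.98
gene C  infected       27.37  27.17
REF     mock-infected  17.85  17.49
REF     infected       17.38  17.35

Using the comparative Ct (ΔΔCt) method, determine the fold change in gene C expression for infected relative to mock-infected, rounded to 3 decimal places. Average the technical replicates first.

Mean Ct: gene C mock-infected 22.785; gene C infected 27.270; REF mock-infected 17.670; REF infected 17.365
ΔCt(mock-infected) = 22.785 − 17.670 = 5.115
ΔCt(infected) = 27.270 − 17.365 = 9.905
ΔΔCt = 9.905 − 5.115 = 4.790
Fold change = 2^(−4.790) = 0.0361

0.036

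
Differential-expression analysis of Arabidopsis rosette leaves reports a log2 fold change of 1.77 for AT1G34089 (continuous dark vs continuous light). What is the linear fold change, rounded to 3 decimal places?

3.411

Fold change = 2^(1.77) = 3.4105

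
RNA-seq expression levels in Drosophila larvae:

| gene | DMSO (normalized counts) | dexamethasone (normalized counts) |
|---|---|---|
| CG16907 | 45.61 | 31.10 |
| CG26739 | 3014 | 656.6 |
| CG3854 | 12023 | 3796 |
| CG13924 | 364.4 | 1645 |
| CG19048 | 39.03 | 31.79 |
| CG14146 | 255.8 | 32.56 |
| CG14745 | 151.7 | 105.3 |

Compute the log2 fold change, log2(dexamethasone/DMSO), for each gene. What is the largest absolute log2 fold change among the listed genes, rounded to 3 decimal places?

log2(31.10/45.61) = -0.552  (CG16907)
log2(656.6/3014) = -2.199  (CG26739)
log2(3796/12023) = -1.663  (CG3854)
log2(1645/364.4) = 2.174  (CG13924)
log2(31.79/39.03) = -0.296  (CG19048)
log2(32.56/255.8) = -2.974  (CG14146)
log2(105.3/151.7) = -0.527  (CG14745)
The largest magnitude belongs to CG14146.

2.974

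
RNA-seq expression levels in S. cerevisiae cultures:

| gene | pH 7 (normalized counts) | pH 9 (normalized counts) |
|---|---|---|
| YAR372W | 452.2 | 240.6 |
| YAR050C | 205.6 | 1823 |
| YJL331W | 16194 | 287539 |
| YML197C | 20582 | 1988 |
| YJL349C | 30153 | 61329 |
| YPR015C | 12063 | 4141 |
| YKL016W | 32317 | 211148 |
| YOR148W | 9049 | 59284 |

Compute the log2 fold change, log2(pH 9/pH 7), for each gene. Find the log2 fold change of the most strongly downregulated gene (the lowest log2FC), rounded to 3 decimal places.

-3.372

log2(240.6/452.2) = -0.910  (YAR372W)
log2(1823/205.6) = 3.148  (YAR050C)
log2(287539/16194) = 4.150  (YJL331W)
log2(1988/20582) = -3.372  (YML197C)
log2(61329/30153) = 1.024  (YJL349C)
log2(4141/12063) = -1.543  (YPR015C)
log2(211148/32317) = 2.708  (YKL016W)
log2(59284/9049) = 2.712  (YOR148W)
YML197C is most strongly downregulated.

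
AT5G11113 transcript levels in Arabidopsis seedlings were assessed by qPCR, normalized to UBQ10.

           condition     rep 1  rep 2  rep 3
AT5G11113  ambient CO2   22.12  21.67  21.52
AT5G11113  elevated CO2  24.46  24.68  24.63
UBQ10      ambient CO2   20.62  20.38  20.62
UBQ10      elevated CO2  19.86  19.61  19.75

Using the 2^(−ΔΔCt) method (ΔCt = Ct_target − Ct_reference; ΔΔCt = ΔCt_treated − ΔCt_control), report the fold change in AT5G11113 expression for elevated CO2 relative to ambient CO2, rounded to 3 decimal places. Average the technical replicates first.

Mean Ct: AT5G11113 ambient CO2 21.770; AT5G11113 elevated CO2 24.590; UBQ10 ambient CO2 20.540; UBQ10 elevated CO2 19.740
ΔCt(ambient CO2) = 21.770 − 20.540 = 1.230
ΔCt(elevated CO2) = 24.590 − 19.740 = 4.850
ΔΔCt = 4.850 − 1.230 = 3.620
Fold change = 2^(−3.620) = 0.0813

0.081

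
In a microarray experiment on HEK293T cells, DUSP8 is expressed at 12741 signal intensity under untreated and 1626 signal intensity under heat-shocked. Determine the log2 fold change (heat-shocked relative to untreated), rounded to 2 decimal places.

Fold change = 1626 / 12741 = 0.1276
log2(0.1276) = -2.970

-2.97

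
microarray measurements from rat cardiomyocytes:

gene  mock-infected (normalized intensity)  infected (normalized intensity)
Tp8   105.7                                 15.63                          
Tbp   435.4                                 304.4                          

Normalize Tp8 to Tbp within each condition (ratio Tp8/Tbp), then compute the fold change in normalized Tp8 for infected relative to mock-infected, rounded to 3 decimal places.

0.212

Tp8/Tbp (mock-infected) = 105.7 / 435.4 = 0.24277
Tp8/Tbp (infected) = 15.63 / 304.4 = 0.051347
Fold change = 0.051347 / 0.24277 = 0.2115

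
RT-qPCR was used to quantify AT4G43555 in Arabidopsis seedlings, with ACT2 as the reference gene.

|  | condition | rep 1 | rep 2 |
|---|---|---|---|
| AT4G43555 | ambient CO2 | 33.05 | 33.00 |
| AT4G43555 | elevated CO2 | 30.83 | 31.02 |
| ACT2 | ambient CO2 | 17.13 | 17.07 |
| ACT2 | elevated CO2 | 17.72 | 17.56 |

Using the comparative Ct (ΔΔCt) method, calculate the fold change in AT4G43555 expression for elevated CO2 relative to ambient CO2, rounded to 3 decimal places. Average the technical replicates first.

6.233

Mean Ct: AT4G43555 ambient CO2 33.025; AT4G43555 elevated CO2 30.925; ACT2 ambient CO2 17.100; ACT2 elevated CO2 17.640
ΔCt(ambient CO2) = 33.025 − 17.100 = 15.925
ΔCt(elevated CO2) = 30.925 − 17.640 = 13.285
ΔΔCt = 13.285 − 15.925 = -2.640
Fold change = 2^(−(-2.640)) = 2^2.640 = 6.2333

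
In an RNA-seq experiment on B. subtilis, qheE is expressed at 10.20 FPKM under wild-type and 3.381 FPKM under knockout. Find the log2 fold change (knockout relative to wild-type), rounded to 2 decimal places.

-1.59

Fold change = 3.381 / 10.20 = 0.3315
log2(0.3315) = -1.593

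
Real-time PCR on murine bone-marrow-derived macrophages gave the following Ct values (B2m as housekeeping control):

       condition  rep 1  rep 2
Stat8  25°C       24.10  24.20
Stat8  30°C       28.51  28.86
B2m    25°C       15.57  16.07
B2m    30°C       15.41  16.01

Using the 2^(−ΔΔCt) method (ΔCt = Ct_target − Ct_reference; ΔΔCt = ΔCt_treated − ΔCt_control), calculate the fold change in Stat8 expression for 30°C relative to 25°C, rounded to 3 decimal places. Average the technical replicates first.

Mean Ct: Stat8 25°C 24.150; Stat8 30°C 28.685; B2m 25°C 15.820; B2m 30°C 15.710
ΔCt(25°C) = 24.150 − 15.820 = 8.330
ΔCt(30°C) = 28.685 − 15.710 = 12.975
ΔΔCt = 12.975 − 8.330 = 4.645
Fold change = 2^(−4.645) = 0.0400

0.040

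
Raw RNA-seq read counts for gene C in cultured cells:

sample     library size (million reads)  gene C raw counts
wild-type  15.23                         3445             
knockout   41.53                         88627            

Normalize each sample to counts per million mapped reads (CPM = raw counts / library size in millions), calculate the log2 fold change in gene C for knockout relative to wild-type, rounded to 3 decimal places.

CPM(wild-type) = 3445 / 15.23 = 226.1983
CPM(knockout) = 88627 / 41.53 = 2134.0477
Fold change = 2134.0477 / 226.1983 = 9.43441
log2(9.43441) = 3.2379

3.238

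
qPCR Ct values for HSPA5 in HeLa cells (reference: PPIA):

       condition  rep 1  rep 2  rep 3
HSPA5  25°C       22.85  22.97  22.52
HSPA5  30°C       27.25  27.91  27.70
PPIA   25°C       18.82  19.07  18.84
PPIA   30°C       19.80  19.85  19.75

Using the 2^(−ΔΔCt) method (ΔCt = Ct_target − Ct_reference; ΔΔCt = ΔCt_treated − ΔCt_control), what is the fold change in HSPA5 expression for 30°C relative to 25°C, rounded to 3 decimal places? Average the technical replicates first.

Mean Ct: HSPA5 25°C 22.780; HSPA5 30°C 27.620; PPIA 25°C 18.910; PPIA 30°C 19.800
ΔCt(25°C) = 22.780 − 18.910 = 3.870
ΔCt(30°C) = 27.620 − 19.800 = 7.820
ΔΔCt = 7.820 − 3.870 = 3.950
Fold change = 2^(−3.950) = 0.0647

0.065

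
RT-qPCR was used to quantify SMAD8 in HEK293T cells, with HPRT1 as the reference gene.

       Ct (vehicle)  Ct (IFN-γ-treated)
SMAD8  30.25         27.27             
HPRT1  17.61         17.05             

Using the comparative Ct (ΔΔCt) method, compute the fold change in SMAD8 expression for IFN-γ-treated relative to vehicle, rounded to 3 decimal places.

ΔCt(vehicle) = 30.250 − 17.610 = 12.640
ΔCt(IFN-γ-treated) = 27.270 − 17.050 = 10.220
ΔΔCt = 10.220 − 12.640 = -2.420
Fold change = 2^(−(-2.420)) = 2^2.420 = 5.3517

5.352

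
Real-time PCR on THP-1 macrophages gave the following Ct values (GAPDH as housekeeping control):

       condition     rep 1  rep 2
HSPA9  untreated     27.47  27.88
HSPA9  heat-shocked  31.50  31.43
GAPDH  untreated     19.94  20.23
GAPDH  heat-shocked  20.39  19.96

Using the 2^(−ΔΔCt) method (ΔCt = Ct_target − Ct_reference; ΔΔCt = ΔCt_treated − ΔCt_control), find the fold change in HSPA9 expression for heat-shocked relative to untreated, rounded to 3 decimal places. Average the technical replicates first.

0.077

Mean Ct: HSPA9 untreated 27.675; HSPA9 heat-shocked 31.465; GAPDH untreated 20.085; GAPDH heat-shocked 20.175
ΔCt(untreated) = 27.675 − 20.085 = 7.590
ΔCt(heat-shocked) = 31.465 − 20.175 = 11.290
ΔΔCt = 11.290 − 7.590 = 3.700
Fold change = 2^(−3.700) = 0.0769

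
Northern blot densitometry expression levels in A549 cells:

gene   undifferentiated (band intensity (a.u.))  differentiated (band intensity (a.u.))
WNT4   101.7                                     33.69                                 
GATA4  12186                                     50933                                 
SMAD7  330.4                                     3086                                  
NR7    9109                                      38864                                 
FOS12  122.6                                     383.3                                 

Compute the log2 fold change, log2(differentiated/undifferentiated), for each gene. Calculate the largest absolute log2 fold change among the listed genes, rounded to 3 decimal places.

3.223

log2(33.69/101.7) = -1.594  (WNT4)
log2(50933/12186) = 2.063  (GATA4)
log2(3086/330.4) = 3.223  (SMAD7)
log2(38864/9109) = 2.093  (NR7)
log2(383.3/122.6) = 1.645  (FOS12)
The largest magnitude belongs to SMAD7.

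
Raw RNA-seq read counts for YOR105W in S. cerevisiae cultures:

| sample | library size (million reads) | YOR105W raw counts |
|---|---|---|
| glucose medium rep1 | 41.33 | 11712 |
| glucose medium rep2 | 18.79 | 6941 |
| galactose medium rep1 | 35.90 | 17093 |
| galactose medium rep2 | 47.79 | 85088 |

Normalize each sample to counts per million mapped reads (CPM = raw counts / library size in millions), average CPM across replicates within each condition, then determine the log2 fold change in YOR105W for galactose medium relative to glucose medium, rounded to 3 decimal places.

1.789

CPM(glucose medium rep1) = 11712 / 41.33 = 283.3777
CPM(glucose medium rep2) = 6941 / 18.79 = 369.3986
CPM(galactose medium rep1) = 17093 / 35.90 = 476.1281
CPM(galactose medium rep2) = 85088 / 47.79 = 1780.4562
mean CPM(glucose medium) = 326.3882; mean CPM(galactose medium) = 1128.2921
Fold change = 1128.2921 / 326.3882 = 3.45690
log2(3.45690) = 1.7895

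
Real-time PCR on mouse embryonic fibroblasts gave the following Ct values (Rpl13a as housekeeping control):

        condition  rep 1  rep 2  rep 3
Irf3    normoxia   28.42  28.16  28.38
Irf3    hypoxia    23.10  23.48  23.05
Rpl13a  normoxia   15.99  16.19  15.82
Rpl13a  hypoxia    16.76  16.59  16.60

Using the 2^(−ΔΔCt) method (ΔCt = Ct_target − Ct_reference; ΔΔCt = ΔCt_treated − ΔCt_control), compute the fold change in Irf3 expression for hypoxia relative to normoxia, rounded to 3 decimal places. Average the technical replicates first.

Mean Ct: Irf3 normoxia 28.320; Irf3 hypoxia 23.210; Rpl13a normoxia 16.000; Rpl13a hypoxia 16.650
ΔCt(normoxia) = 28.320 − 16.000 = 12.320
ΔCt(hypoxia) = 23.210 − 16.650 = 6.560
ΔΔCt = 6.560 − 12.320 = -5.760
Fold change = 2^(−(-5.760)) = 2^5.760 = 54.1917

54.192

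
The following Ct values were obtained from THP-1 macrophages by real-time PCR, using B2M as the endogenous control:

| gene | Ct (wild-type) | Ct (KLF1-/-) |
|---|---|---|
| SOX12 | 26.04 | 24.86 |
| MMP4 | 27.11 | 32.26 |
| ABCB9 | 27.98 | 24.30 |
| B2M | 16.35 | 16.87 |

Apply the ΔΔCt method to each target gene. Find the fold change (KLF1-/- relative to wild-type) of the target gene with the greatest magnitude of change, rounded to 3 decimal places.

0.040

SOX12: ΔΔCt = (24.86−16.87) − (26.04−16.35) = 7.99 − 9.69 = -1.70; fold change = 2^1.70 = 3.249
MMP4: ΔΔCt = (32.26−16.87) − (27.11−16.35) = 15.39 − 10.76 = 4.63; fold change = 2^-4.63 = 0.040
ABCB9: ΔΔCt = (24.30−16.87) − (27.98−16.35) = 7.43 − 11.63 = -4.20; fold change = 2^4.20 = 18.379
MMP4 has the largest |ΔΔCt| = 4.63.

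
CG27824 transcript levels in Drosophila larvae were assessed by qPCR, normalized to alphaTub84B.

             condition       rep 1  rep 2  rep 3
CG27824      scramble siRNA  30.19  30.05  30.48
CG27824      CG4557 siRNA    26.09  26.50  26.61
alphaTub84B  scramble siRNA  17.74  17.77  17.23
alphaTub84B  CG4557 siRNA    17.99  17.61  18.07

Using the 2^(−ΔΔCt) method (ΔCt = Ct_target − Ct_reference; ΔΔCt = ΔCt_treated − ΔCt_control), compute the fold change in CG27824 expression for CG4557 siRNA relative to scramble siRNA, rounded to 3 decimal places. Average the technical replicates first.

17.753

Mean Ct: CG27824 scramble siRNA 30.240; CG27824 CG4557 siRNA 26.400; alphaTub84B scramble siRNA 17.580; alphaTub84B CG4557 siRNA 17.890
ΔCt(scramble siRNA) = 30.240 − 17.580 = 12.660
ΔCt(CG4557 siRNA) = 26.400 − 17.890 = 8.510
ΔΔCt = 8.510 − 12.660 = -4.150
Fold change = 2^(−(-4.150)) = 2^4.150 = 17.7531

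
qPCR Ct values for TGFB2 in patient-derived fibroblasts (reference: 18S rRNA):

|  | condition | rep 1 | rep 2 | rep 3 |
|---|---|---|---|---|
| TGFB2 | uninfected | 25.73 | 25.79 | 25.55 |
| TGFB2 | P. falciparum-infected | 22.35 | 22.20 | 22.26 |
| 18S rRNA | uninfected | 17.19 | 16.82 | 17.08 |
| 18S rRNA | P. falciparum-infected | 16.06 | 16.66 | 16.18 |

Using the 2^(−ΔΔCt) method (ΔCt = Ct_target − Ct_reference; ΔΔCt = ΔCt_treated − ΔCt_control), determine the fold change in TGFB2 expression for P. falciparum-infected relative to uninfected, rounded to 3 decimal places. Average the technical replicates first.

6.453

Mean Ct: TGFB2 uninfected 25.690; TGFB2 P. falciparum-infected 22.270; 18S rRNA uninfected 17.030; 18S rRNA P. falciparum-infected 16.300
ΔCt(uninfected) = 25.690 − 17.030 = 8.660
ΔCt(P. falciparum-infected) = 22.270 − 16.300 = 5.970
ΔΔCt = 5.970 − 8.660 = -2.690
Fold change = 2^(−(-2.690)) = 2^2.690 = 6.4531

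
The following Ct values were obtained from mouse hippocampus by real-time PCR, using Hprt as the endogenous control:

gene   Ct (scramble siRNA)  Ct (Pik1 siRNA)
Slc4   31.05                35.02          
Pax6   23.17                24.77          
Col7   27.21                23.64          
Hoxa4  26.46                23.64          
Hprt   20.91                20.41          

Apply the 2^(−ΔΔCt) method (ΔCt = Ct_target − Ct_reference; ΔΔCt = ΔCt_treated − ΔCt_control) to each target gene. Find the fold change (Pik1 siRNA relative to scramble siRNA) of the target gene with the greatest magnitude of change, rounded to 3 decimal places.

0.045

Slc4: ΔΔCt = (35.02−20.41) − (31.05−20.91) = 14.61 − 10.14 = 4.47; fold change = 2^-4.47 = 0.045
Pax6: ΔΔCt = (24.77−20.41) − (23.17−20.91) = 4.36 − 2.26 = 2.10; fold change = 2^-2.10 = 0.233
Col7: ΔΔCt = (23.64−20.41) − (27.21−20.91) = 3.23 − 6.30 = -3.07; fold change = 2^3.07 = 8.398
Hoxa4: ΔΔCt = (23.64−20.41) − (26.46−20.91) = 3.23 − 5.55 = -2.32; fold change = 2^2.32 = 4.993
Slc4 has the largest |ΔΔCt| = 4.47.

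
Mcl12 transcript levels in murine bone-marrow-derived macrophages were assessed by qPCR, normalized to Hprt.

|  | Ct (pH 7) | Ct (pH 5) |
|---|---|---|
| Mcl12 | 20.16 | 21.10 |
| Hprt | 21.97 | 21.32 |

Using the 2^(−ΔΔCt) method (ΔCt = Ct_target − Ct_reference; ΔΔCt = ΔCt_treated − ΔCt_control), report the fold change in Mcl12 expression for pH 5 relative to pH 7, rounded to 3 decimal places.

0.332

ΔCt(pH 7) = 20.160 − 21.970 = -1.810
ΔCt(pH 5) = 21.100 − 21.320 = -0.220
ΔΔCt = -0.220 − (-1.810) = 1.590
Fold change = 2^(−1.590) = 0.3322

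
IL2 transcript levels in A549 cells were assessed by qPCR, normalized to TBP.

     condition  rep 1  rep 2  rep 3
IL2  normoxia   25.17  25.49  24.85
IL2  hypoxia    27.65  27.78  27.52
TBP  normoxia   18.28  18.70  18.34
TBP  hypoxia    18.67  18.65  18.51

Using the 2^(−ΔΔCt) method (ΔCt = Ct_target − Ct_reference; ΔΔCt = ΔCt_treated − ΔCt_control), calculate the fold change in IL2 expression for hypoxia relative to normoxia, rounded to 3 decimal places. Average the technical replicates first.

Mean Ct: IL2 normoxia 25.170; IL2 hypoxia 27.650; TBP normoxia 18.440; TBP hypoxia 18.610
ΔCt(normoxia) = 25.170 − 18.440 = 6.730
ΔCt(hypoxia) = 27.650 − 18.610 = 9.040
ΔΔCt = 9.040 − 6.730 = 2.310
Fold change = 2^(−2.310) = 0.2017

0.202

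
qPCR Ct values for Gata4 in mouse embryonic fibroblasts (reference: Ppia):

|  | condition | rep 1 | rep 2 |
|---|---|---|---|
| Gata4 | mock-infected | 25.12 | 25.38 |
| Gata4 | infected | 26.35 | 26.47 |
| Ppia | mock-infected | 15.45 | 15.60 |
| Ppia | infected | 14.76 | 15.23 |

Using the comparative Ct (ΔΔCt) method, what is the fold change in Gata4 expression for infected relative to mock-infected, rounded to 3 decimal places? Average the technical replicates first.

Mean Ct: Gata4 mock-infected 25.250; Gata4 infected 26.410; Ppia mock-infected 15.525; Ppia infected 14.995
ΔCt(mock-infected) = 25.250 − 15.525 = 9.725
ΔCt(infected) = 26.410 − 14.995 = 11.415
ΔΔCt = 11.415 − 9.725 = 1.690
Fold change = 2^(−1.690) = 0.3099

0.310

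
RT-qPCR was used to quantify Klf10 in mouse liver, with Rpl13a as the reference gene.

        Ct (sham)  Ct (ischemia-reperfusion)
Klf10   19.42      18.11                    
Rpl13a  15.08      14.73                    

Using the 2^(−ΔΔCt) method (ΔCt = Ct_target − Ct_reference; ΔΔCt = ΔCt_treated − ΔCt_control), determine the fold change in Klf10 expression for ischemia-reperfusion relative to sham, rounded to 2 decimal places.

1.95

ΔCt(sham) = 19.420 − 15.080 = 4.340
ΔCt(ischemia-reperfusion) = 18.110 − 14.730 = 3.380
ΔΔCt = 3.380 − 4.340 = -0.960
Fold change = 2^(−(-0.960)) = 2^0.960 = 1.945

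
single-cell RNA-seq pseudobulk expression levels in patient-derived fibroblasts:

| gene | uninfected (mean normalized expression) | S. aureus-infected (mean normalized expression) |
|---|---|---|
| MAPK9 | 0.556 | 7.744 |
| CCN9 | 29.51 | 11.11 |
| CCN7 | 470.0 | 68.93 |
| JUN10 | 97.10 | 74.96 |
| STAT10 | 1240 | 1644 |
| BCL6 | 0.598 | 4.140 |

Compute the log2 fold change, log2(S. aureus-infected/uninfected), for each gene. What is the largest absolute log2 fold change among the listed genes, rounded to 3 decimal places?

log2(7.744/0.556) = 3.800  (MAPK9)
log2(11.11/29.51) = -1.409  (CCN9)
log2(68.93/470.0) = -2.769  (CCN7)
log2(74.96/97.10) = -0.373  (JUN10)
log2(1644/1240) = 0.407  (STAT10)
log2(4.140/0.598) = 2.791  (BCL6)
The largest magnitude belongs to MAPK9.

3.800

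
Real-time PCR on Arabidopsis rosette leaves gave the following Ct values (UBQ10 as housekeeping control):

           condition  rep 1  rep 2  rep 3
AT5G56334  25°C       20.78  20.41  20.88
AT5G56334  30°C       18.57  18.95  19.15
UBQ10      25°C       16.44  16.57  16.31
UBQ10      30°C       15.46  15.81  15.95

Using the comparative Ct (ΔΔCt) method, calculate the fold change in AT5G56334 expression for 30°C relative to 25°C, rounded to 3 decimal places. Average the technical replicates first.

2.144

Mean Ct: AT5G56334 25°C 20.690; AT5G56334 30°C 18.890; UBQ10 25°C 16.440; UBQ10 30°C 15.740
ΔCt(25°C) = 20.690 − 16.440 = 4.250
ΔCt(30°C) = 18.890 − 15.740 = 3.150
ΔΔCt = 3.150 − 4.250 = -1.100
Fold change = 2^(−(-1.100)) = 2^1.100 = 2.1435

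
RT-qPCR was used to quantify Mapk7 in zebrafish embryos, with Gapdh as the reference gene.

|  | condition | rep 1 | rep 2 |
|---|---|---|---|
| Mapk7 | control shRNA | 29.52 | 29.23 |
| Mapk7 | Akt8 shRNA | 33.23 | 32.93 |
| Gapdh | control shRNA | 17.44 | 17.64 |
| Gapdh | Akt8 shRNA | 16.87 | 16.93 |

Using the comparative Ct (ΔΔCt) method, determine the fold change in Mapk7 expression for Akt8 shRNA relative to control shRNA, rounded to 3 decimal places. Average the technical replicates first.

Mean Ct: Mapk7 control shRNA 29.375; Mapk7 Akt8 shRNA 33.080; Gapdh control shRNA 17.540; Gapdh Akt8 shRNA 16.900
ΔCt(control shRNA) = 29.375 − 17.540 = 11.835
ΔCt(Akt8 shRNA) = 33.080 − 16.900 = 16.180
ΔΔCt = 16.180 − 11.835 = 4.345
Fold change = 2^(−4.345) = 0.0492

0.049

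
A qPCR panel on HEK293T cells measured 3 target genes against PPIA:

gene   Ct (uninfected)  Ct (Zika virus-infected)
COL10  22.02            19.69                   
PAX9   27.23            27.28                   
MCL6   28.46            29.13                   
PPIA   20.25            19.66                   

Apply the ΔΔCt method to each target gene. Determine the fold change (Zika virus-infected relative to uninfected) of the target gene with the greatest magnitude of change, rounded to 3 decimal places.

3.340

COL10: ΔΔCt = (19.69−19.66) − (22.02−20.25) = 0.03 − 1.77 = -1.74; fold change = 2^1.74 = 3.340
PAX9: ΔΔCt = (27.28−19.66) − (27.23−20.25) = 7.62 − 6.98 = 0.64; fold change = 2^-0.64 = 0.642
MCL6: ΔΔCt = (29.13−19.66) − (28.46−20.25) = 9.47 − 8.21 = 1.26; fold change = 2^-1.26 = 0.418
COL10 has the largest |ΔΔCt| = 1.74.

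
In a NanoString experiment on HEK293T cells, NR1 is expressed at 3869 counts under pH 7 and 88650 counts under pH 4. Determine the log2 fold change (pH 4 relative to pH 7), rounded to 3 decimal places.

4.518

Fold change = 88650 / 3869 = 22.9129
log2(22.9129) = 4.5181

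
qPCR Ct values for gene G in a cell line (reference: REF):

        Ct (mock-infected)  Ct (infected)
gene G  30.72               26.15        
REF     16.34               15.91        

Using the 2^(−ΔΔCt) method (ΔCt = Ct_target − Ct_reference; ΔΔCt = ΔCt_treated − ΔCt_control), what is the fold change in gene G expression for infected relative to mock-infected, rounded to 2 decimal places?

17.63

ΔCt(mock-infected) = 30.720 − 16.340 = 14.380
ΔCt(infected) = 26.150 − 15.910 = 10.240
ΔΔCt = 10.240 − 14.380 = -4.140
Fold change = 2^(−(-4.140)) = 2^4.140 = 17.630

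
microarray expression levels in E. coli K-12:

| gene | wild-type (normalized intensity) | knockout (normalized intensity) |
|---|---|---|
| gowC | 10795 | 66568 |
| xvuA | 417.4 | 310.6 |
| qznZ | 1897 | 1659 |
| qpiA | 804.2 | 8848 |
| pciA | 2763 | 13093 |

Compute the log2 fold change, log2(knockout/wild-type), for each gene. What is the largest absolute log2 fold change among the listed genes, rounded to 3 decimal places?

3.460

log2(66568/10795) = 2.624  (gowC)
log2(310.6/417.4) = -0.426  (xvuA)
log2(1659/1897) = -0.193  (qznZ)
log2(8848/804.2) = 3.460  (qpiA)
log2(13093/2763) = 2.244  (pciA)
The largest magnitude belongs to qpiA.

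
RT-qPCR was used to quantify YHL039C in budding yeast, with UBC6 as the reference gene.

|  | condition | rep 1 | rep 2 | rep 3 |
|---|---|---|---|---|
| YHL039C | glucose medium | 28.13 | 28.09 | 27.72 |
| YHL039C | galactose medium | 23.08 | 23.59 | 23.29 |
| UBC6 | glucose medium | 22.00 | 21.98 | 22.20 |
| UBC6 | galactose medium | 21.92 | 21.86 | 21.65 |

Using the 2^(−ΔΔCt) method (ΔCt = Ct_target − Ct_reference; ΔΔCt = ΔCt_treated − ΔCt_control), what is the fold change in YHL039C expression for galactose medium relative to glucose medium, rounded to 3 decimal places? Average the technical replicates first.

Mean Ct: YHL039C glucose medium 27.980; YHL039C galactose medium 23.320; UBC6 glucose medium 22.060; UBC6 galactose medium 21.810
ΔCt(glucose medium) = 27.980 − 22.060 = 5.920
ΔCt(galactose medium) = 23.320 − 21.810 = 1.510
ΔΔCt = 1.510 − 5.920 = -4.410
Fold change = 2^(−(-4.410)) = 2^4.410 = 21.2590

21.259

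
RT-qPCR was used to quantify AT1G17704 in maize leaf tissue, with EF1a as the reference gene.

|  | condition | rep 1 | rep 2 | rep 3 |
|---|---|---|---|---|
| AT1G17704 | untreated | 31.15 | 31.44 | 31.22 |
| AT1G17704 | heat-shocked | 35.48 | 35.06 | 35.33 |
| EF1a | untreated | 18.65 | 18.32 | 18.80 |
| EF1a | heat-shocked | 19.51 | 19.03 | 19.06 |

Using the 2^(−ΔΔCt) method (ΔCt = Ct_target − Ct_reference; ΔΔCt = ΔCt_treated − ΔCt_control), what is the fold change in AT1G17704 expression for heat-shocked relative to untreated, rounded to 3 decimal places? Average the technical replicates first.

0.094

Mean Ct: AT1G17704 untreated 31.270; AT1G17704 heat-shocked 35.290; EF1a untreated 18.590; EF1a heat-shocked 19.200
ΔCt(untreated) = 31.270 − 18.590 = 12.680
ΔCt(heat-shocked) = 35.290 − 19.200 = 16.090
ΔΔCt = 16.090 − 12.680 = 3.410
Fold change = 2^(−3.410) = 0.0941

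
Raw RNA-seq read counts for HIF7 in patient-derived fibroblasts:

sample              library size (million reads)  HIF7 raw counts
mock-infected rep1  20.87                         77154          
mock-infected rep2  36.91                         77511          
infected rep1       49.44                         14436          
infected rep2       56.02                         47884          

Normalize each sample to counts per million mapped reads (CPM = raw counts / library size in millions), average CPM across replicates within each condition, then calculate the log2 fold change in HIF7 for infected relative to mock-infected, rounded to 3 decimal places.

CPM(mock-infected rep1) = 77154 / 20.87 = 3696.8855
CPM(mock-infected rep2) = 77511 / 36.91 = 2100.0000
CPM(infected rep1) = 14436 / 49.44 = 291.9903
CPM(infected rep2) = 47884 / 56.02 = 854.7662
mean CPM(mock-infected) = 2898.4427; mean CPM(infected) = 573.3782
Fold change = 573.3782 / 2898.4427 = 0.19782
log2(0.19782) = -2.3377

-2.338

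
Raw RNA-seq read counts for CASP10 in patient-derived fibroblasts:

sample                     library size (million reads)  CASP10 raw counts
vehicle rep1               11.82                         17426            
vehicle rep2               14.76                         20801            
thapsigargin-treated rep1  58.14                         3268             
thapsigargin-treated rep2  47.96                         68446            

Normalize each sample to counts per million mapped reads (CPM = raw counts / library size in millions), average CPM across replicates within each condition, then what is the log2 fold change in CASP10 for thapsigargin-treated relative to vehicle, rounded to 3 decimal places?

-0.959

CPM(vehicle rep1) = 17426 / 11.82 = 1474.2809
CPM(vehicle rep2) = 20801 / 14.76 = 1409.2818
CPM(thapsigargin-treated rep1) = 3268 / 58.14 = 56.2092
CPM(thapsigargin-treated rep2) = 68446 / 47.96 = 1427.1476
mean CPM(vehicle) = 1441.7814; mean CPM(thapsigargin-treated) = 741.6784
Fold change = 741.6784 / 1441.7814 = 0.51442
log2(0.51442) = -0.9590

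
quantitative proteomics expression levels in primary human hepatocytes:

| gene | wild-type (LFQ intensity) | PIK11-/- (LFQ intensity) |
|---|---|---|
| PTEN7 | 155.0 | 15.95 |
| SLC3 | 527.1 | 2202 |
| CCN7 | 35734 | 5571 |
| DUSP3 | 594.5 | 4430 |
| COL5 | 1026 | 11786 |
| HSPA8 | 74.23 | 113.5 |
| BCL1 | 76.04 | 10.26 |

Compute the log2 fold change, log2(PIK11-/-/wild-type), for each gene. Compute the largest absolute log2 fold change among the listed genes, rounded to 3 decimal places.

log2(15.95/155.0) = -3.281  (PTEN7)
log2(2202/527.1) = 2.063  (SLC3)
log2(5571/35734) = -2.681  (CCN7)
log2(4430/594.5) = 2.898  (DUSP3)
log2(11786/1026) = 3.522  (COL5)
log2(113.5/74.23) = 0.613  (HSPA8)
log2(10.26/76.04) = -2.890  (BCL1)
The largest magnitude belongs to COL5.

3.522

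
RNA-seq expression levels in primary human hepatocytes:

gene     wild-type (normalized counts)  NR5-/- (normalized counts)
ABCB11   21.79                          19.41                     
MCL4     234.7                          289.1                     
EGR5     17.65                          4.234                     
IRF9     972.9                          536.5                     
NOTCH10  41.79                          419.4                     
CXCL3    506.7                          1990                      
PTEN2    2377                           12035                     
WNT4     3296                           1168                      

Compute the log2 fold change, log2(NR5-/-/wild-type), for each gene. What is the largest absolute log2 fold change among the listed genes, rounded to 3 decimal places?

3.327

log2(19.41/21.79) = -0.167  (ABCB11)
log2(289.1/234.7) = 0.301  (MCL4)
log2(4.234/17.65) = -2.060  (EGR5)
log2(536.5/972.9) = -0.859  (IRF9)
log2(419.4/41.79) = 3.327  (NOTCH10)
log2(1990/506.7) = 1.974  (CXCL3)
log2(12035/2377) = 2.340  (PTEN2)
log2(1168/3296) = -1.497  (WNT4)
The largest magnitude belongs to NOTCH10.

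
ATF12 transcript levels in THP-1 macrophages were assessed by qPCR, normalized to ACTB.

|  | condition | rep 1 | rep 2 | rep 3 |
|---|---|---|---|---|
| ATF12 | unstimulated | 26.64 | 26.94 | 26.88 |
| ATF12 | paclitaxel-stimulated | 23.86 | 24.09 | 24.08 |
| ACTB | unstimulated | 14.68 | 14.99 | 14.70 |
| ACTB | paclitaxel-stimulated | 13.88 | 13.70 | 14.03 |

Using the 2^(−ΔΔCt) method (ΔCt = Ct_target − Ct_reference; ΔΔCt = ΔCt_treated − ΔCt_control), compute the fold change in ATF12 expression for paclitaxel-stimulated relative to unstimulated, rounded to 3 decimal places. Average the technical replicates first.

Mean Ct: ATF12 unstimulated 26.820; ATF12 paclitaxel-stimulated 24.010; ACTB unstimulated 14.790; ACTB paclitaxel-stimulated 13.870
ΔCt(unstimulated) = 26.820 − 14.790 = 12.030
ΔCt(paclitaxel-stimulated) = 24.010 − 13.870 = 10.140
ΔΔCt = 10.140 − 12.030 = -1.890
Fold change = 2^(−(-1.890)) = 2^1.890 = 3.7064

3.706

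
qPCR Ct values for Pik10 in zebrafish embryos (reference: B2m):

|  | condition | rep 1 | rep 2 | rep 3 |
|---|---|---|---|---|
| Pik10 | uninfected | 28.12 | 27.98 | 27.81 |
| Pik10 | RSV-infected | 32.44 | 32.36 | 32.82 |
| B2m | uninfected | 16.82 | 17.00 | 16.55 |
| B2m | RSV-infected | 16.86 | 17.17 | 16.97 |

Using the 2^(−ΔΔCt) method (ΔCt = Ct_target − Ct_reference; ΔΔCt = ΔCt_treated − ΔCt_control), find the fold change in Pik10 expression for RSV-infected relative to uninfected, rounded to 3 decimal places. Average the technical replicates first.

Mean Ct: Pik10 uninfected 27.970; Pik10 RSV-infected 32.540; B2m uninfected 16.790; B2m RSV-infected 17.000
ΔCt(uninfected) = 27.970 − 16.790 = 11.180
ΔCt(RSV-infected) = 32.540 − 17.000 = 15.540
ΔΔCt = 15.540 − 11.180 = 4.360
Fold change = 2^(−4.360) = 0.0487

0.049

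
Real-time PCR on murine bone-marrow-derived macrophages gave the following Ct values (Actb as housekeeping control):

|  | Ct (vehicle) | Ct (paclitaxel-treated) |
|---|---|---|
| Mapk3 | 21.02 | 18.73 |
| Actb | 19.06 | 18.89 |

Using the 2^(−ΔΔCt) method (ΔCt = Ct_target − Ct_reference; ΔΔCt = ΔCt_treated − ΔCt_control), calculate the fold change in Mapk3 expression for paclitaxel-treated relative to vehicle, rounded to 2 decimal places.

4.35

ΔCt(vehicle) = 21.020 − 19.060 = 1.960
ΔCt(paclitaxel-treated) = 18.730 − 18.890 = -0.160
ΔΔCt = -0.160 − 1.960 = -2.120
Fold change = 2^(−(-2.120)) = 2^2.120 = 4.347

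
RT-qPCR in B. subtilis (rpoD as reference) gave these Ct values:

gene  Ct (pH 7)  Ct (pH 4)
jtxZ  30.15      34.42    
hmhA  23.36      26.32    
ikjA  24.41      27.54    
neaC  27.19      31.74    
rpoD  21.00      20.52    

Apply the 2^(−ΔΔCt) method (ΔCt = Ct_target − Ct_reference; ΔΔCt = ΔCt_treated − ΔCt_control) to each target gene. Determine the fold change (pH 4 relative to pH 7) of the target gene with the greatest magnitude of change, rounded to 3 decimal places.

jtxZ: ΔΔCt = (34.42−20.52) − (30.15−21.00) = 13.90 − 9.15 = 4.75; fold change = 2^-4.75 = 0.037
hmhA: ΔΔCt = (26.32−20.52) − (23.36−21.00) = 5.80 − 2.36 = 3.44; fold change = 2^-3.44 = 0.092
ikjA: ΔΔCt = (27.54−20.52) − (24.41−21.00) = 7.02 − 3.41 = 3.61; fold change = 2^-3.61 = 0.082
neaC: ΔΔCt = (31.74−20.52) − (27.19−21.00) = 11.22 − 6.19 = 5.03; fold change = 2^-5.03 = 0.031
neaC has the largest |ΔΔCt| = 5.03.

0.031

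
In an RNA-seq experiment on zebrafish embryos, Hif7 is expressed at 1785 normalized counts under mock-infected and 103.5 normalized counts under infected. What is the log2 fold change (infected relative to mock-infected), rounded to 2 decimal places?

-4.11

Fold change = 103.5 / 1785 = 0.0580
log2(0.0580) = -4.108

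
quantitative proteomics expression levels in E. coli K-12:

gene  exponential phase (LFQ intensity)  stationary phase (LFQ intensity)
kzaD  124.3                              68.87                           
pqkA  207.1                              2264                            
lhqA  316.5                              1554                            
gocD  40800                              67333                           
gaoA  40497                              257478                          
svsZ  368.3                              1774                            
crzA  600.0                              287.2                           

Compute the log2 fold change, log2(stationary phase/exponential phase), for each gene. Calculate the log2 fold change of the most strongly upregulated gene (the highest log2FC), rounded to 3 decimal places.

3.450

log2(68.87/124.3) = -0.852  (kzaD)
log2(2264/207.1) = 3.450  (pqkA)
log2(1554/316.5) = 2.296  (lhqA)
log2(67333/40800) = 0.723  (gocD)
log2(257478/40497) = 2.669  (gaoA)
log2(1774/368.3) = 2.268  (svsZ)
log2(287.2/600.0) = -1.063  (crzA)
pqkA is most strongly upregulated.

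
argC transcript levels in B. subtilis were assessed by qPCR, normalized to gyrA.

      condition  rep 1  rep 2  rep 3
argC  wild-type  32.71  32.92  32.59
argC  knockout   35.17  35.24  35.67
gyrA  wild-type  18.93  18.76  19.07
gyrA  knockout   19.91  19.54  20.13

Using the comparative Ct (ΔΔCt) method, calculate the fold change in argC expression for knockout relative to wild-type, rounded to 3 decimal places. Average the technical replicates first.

Mean Ct: argC wild-type 32.740; argC knockout 35.360; gyrA wild-type 18.920; gyrA knockout 19.860
ΔCt(wild-type) = 32.740 − 18.920 = 13.820
ΔCt(knockout) = 35.360 − 19.860 = 15.500
ΔΔCt = 15.500 − 13.820 = 1.680
Fold change = 2^(−1.680) = 0.3121

0.312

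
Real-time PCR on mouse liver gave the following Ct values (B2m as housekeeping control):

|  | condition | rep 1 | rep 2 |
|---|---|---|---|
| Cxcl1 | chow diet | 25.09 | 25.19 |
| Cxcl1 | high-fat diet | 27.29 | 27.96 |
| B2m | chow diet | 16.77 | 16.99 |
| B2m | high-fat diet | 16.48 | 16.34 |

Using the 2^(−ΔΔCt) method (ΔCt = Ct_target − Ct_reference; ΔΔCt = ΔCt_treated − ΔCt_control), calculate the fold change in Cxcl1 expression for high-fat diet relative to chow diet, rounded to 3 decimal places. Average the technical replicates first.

Mean Ct: Cxcl1 chow diet 25.140; Cxcl1 high-fat diet 27.625; B2m chow diet 16.880; B2m high-fat diet 16.410
ΔCt(chow diet) = 25.140 − 16.880 = 8.260
ΔCt(high-fat diet) = 27.625 − 16.410 = 11.215
ΔΔCt = 11.215 − 8.260 = 2.955
Fold change = 2^(−2.955) = 0.1290

0.129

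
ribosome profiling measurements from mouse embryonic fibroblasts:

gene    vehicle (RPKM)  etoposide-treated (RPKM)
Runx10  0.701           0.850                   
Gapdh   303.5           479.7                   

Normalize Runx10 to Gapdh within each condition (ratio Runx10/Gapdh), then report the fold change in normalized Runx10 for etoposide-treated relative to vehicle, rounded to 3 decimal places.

0.767

Runx10/Gapdh (vehicle) = 0.701 / 303.5 = 0.0023097
Runx10/Gapdh (etoposide-treated) = 0.850 / 479.7 = 0.0017719
Fold change = 0.0017719 / 0.0023097 = 0.7672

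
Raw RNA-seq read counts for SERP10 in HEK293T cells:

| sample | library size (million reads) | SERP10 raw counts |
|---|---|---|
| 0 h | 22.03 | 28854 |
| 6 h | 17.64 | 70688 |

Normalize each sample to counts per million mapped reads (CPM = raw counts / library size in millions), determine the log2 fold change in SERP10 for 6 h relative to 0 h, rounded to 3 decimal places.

CPM(0 h) = 28854 / 22.03 = 1309.7594
CPM(6 h) = 70688 / 17.64 = 4007.2562
Fold change = 4007.2562 / 1309.7594 = 3.05954
log2(3.05954) = 1.6133

1.613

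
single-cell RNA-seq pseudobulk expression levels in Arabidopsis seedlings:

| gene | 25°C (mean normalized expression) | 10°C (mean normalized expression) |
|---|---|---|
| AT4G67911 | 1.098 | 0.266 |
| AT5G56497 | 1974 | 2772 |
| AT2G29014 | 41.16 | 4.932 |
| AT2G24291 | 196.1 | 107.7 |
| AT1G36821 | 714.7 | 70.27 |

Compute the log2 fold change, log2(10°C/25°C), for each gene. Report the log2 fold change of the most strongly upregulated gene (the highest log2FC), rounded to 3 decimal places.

0.490

log2(0.266/1.098) = -2.045  (AT4G67911)
log2(2772/1974) = 0.490  (AT5G56497)
log2(4.932/41.16) = -3.061  (AT2G29014)
log2(107.7/196.1) = -0.865  (AT2G24291)
log2(70.27/714.7) = -3.346  (AT1G36821)
AT5G56497 is most strongly upregulated.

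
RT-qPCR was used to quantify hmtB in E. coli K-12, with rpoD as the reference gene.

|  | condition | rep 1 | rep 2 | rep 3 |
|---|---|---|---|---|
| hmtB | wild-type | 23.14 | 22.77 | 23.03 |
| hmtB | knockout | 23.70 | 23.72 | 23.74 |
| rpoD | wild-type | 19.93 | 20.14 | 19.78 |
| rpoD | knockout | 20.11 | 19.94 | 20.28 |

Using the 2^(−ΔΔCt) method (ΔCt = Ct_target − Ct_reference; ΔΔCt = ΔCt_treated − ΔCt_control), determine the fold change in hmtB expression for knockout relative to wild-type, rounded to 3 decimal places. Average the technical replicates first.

0.669

Mean Ct: hmtB wild-type 22.980; hmtB knockout 23.720; rpoD wild-type 19.950; rpoD knockout 20.110
ΔCt(wild-type) = 22.980 − 19.950 = 3.030
ΔCt(knockout) = 23.720 − 20.110 = 3.610
ΔΔCt = 3.610 − 3.030 = 0.580
Fold change = 2^(−0.580) = 0.6690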